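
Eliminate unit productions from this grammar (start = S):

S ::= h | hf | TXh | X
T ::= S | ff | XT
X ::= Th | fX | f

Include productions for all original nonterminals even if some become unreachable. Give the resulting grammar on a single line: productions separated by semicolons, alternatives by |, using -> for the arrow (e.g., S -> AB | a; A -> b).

S -> f | h | Th | fX | hf | TXh; T -> f | h | Th | XT | fX | ff | hf | TXh; X -> f | Th | fX

Unit productions: S->X, T->S.
Unit pairs (A ⇒* B via units): (S,X), (T,S), (T,X).
S: inherits non-unit rules of {S, X} → TXh | Th | f | fX | h | hf.
T: inherits non-unit rules of {S, T, X} → TXh | Th | XT | f | fX | ff | h | hf.
X: inherits non-unit rules of {X} → Th | f | fX.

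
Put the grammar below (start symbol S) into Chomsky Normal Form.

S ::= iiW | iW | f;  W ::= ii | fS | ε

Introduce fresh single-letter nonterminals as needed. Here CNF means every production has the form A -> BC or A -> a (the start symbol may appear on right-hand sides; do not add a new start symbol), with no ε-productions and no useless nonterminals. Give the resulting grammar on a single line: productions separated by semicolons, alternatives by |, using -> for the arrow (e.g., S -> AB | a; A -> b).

Nullable: {W}; after ε-elimination: S -> f | i | iW | ii | iiW; W -> fS | ii.
No unit productions to eliminate.
TERM: introduce B -> f, A -> i and substitute in every rule of length ≥2.
BIN: S -> AAW becomes S -> AC, C -> AW.

S -> f | i | AA | AC | AW; A -> i; B -> f; C -> AW; W -> AA | BS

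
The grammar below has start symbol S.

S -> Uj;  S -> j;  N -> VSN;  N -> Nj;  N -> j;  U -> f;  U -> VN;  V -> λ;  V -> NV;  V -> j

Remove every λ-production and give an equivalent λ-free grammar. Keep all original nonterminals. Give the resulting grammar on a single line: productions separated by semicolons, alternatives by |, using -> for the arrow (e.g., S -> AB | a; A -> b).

S -> j | Uj; N -> j | Nj | SN | VSN; U -> N | f | VN; V -> N | j | NV

Nullable set: {V}.
N -> VSN: V nullable, giving SN | VSN.
U -> VN: V nullable, giving N | VN.
Drop V -> λ.
V -> NV: V nullable, giving N | NV.
Unchanged (no nullable symbols): S -> Uj; S -> j; N -> Nj; N -> j; U -> f; V -> j.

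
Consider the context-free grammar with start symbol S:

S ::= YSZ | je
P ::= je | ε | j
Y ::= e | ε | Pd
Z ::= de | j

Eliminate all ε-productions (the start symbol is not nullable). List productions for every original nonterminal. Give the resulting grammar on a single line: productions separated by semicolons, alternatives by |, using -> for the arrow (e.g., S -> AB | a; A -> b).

Nullable set: {P, Y}.
S -> YSZ: Y nullable, giving SZ | YSZ.
Drop P -> ε.
Drop Y -> ε.
Y -> Pd: P nullable, giving Pd | d.
Unchanged (no nullable symbols): S -> je; P -> j; P -> je; Y -> e; Z -> de; Z -> j.

S -> SZ | je | YSZ; P -> j | je; Y -> d | e | Pd; Z -> j | de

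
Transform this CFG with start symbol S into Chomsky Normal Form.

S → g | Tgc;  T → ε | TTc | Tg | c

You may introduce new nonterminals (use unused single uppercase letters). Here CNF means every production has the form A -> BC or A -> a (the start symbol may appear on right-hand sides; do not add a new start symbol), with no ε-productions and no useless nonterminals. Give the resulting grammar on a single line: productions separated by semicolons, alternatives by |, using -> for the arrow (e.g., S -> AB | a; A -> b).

Nullable: {T}; after ε-elimination: S -> g | gc | Tgc; T -> c | g | Tc | Tg | TTc.
No unit productions to eliminate.
TERM: introduce B -> c, A -> g and substitute in every rule of length ≥2.
BIN: S -> TAB becomes S -> TC, C -> AB; T -> TTB becomes T -> TD, D -> TB.

S -> g | AB | TC; A -> g; B -> c; C -> AB; D -> TB; T -> c | g | TA | TB | TD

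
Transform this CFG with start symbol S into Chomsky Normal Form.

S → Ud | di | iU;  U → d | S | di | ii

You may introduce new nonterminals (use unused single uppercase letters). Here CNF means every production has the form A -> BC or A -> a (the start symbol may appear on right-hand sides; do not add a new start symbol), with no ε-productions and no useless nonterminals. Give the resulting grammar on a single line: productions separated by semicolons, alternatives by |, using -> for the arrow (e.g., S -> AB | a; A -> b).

S -> AB | BU | UA; A -> d; B -> i; U -> d | AB | BB | BU | UA

No ε-productions.
After unit-elimination: S -> Ud | di | iU; U -> d | Ud | di | iU | ii.
TERM: introduce A -> d, B -> i and substitute in every rule of length ≥2.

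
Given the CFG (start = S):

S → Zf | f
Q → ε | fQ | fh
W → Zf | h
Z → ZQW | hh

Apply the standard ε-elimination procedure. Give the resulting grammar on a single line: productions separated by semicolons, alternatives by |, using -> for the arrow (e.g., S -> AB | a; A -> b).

S -> f | Zf; Q -> f | fQ | fh; W -> h | Zf; Z -> ZW | hh | ZQW

Nullable set: {Q}.
Drop Q -> ε.
Q -> fQ: Q nullable, giving f | fQ.
Z -> ZQW: Q nullable, giving ZQW | ZW.
Unchanged (no nullable symbols): S -> Zf; S -> f; Q -> fh; W -> Zf; W -> h; Z -> hh.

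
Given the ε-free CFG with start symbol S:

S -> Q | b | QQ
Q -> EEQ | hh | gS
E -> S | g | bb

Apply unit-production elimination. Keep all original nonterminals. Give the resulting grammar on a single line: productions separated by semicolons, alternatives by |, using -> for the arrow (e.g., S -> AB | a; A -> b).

Unit productions: E->S, S->Q.
Unit pairs (A ⇒* B via units): (E,Q), (E,S), (S,Q).
S: inherits non-unit rules of {Q, S} → EEQ | QQ | b | gS | hh.
E: inherits non-unit rules of {E, Q, S} → EEQ | QQ | b | bb | g | gS | hh.
Q: inherits non-unit rules of {Q} → EEQ | gS | hh.

S -> b | QQ | gS | hh | EEQ; E -> b | g | QQ | bb | gS | hh | EEQ; Q -> gS | hh | EEQ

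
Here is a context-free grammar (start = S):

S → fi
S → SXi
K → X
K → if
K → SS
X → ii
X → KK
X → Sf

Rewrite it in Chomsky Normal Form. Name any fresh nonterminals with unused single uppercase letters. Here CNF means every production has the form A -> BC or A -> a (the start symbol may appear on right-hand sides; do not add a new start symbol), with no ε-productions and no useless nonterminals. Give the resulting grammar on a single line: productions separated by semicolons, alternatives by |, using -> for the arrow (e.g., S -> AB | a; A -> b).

No ε-productions.
After unit-elimination: S -> fi | SXi; K -> KK | SS | Sf | if | ii; X -> KK | Sf | ii.
TERM: introduce A -> f, B -> i and substitute in every rule of length ≥2.
BIN: S -> SXB becomes S -> SC, C -> XB.

S -> AB | SC; A -> f; B -> i; C -> XB; K -> BA | BB | KK | SA | SS; X -> BB | KK | SA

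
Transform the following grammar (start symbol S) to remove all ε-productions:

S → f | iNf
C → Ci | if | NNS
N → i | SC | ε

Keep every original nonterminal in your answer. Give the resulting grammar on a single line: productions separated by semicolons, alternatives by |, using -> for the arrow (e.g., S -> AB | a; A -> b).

S -> f | if | iNf; C -> S | Ci | NS | if | NNS; N -> i | SC

Nullable set: {N}.
S -> iNf: N nullable, giving iNf | if.
C -> NNS: N, N nullable, giving NNS | NS | S.
Drop N -> ε.
Unchanged (no nullable symbols): S -> f; C -> Ci; C -> if; N -> SC; N -> i.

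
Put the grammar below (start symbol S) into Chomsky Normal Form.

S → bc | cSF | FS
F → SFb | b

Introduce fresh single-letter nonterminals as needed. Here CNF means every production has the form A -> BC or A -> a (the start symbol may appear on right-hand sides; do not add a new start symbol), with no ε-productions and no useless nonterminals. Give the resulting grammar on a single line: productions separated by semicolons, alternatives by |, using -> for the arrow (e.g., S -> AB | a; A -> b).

No ε-productions.
No unit productions to eliminate.
TERM: introduce A -> b, B -> c and substitute in every rule of length ≥2.
BIN: F -> SFA becomes F -> SC, C -> FA; S -> BSF becomes S -> BD, D -> SF.

S -> AB | BD | FS; A -> b; B -> c; C -> FA; D -> SF; F -> b | SC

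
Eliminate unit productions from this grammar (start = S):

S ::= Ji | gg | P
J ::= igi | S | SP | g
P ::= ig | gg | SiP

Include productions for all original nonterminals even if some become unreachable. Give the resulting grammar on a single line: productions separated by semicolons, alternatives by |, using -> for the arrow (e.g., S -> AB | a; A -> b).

S -> Ji | gg | ig | SiP; J -> g | Ji | SP | gg | ig | SiP | igi; P -> gg | ig | SiP

Unit productions: J->S, S->P.
Unit pairs (A ⇒* B via units): (J,P), (J,S), (S,P).
S: inherits non-unit rules of {P, S} → Ji | SiP | gg | ig.
J: inherits non-unit rules of {J, P, S} → Ji | SP | SiP | g | gg | ig | igi.
P: inherits non-unit rules of {P} → SiP | gg | ig.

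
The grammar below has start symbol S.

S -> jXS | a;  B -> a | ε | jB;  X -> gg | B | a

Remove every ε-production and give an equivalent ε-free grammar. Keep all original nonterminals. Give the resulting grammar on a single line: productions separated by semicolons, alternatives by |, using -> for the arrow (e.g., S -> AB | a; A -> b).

Nullable set: {B, X}.
S -> jXS: X nullable, giving jS | jXS.
Drop B -> ε.
B -> jB: B nullable, giving j | jB.
X -> B: B nullable, giving B.
Unchanged (no nullable symbols): S -> a; B -> a; X -> a; X -> gg.

S -> a | jS | jXS; B -> a | j | jB; X -> B | a | gg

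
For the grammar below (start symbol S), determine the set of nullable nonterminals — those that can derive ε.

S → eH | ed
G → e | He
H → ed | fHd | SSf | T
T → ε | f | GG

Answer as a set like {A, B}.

{H, T}

Directly nullable (have an ε-rule): {T}.
H is nullable via H -> T (every symbol on the right is already known nullable).
Not nullable: G, S — each has a terminal in every rule's right-hand side or depends on a non-nullable symbol.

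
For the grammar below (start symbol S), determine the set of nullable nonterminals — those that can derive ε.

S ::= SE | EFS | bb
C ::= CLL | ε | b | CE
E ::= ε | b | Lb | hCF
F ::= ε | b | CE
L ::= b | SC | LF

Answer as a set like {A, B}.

Directly nullable (have an ε-rule): {C, E, F}.
Not nullable: L, S — each has a terminal in every rule's right-hand side or depends on a non-nullable symbol.

{C, E, F}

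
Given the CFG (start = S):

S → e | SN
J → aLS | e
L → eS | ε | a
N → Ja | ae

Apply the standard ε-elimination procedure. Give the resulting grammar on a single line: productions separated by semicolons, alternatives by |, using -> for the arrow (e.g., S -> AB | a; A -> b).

S -> e | SN; J -> e | aS | aLS; L -> a | eS; N -> Ja | ae

Nullable set: {L}.
J -> aLS: L nullable, giving aLS | aS.
Drop L -> ε.
Unchanged (no nullable symbols): S -> SN; S -> e; J -> e; L -> a; L -> eS; N -> Ja; N -> ae.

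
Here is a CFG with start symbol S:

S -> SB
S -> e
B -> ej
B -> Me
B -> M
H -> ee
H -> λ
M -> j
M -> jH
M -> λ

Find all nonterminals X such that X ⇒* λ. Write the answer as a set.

{B, H, M}

Directly nullable (have an ε-rule): {H, M}.
B is nullable via B -> M (every symbol on the right is already known nullable).
Not nullable: S — each has a terminal in every rule's right-hand side or depends on a non-nullable symbol.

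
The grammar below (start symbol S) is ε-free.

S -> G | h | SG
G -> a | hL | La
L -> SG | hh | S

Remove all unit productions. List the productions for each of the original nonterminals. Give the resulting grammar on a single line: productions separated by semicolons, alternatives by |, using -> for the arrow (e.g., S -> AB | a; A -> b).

S -> a | h | La | SG | hL; G -> a | La | hL; L -> a | h | La | SG | hL | hh

Unit productions: L->S, S->G.
Unit pairs (A ⇒* B via units): (L,G), (L,S), (S,G).
S: inherits non-unit rules of {G, S} → La | SG | a | h | hL.
G: inherits non-unit rules of {G} → La | a | hL.
L: inherits non-unit rules of {G, L, S} → La | SG | a | h | hL | hh.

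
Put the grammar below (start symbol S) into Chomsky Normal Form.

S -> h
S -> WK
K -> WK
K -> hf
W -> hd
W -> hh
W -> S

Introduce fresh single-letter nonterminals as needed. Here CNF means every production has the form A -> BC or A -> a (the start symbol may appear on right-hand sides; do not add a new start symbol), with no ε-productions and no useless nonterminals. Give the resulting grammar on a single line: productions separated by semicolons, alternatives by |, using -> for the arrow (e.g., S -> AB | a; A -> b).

No ε-productions.
After unit-elimination: S -> h | WK; K -> WK | hf; W -> h | WK | hd | hh.
TERM: introduce C -> d, B -> f, A -> h and substitute in every rule of length ≥2.

S -> h | WK; A -> h; B -> f; C -> d; K -> AB | WK; W -> h | AA | AC | WK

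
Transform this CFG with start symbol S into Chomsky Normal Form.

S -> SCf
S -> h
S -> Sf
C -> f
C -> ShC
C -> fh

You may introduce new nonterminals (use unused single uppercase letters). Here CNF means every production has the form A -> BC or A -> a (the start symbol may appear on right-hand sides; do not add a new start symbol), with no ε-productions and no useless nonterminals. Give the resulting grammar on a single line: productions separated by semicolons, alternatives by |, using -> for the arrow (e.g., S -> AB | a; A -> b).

S -> h | SB | SE; A -> h; B -> f; C -> f | BA | SD; D -> AC; E -> CB

No ε-productions.
No unit productions to eliminate.
TERM: introduce B -> f, A -> h and substitute in every rule of length ≥2.
BIN: C -> SAC becomes C -> SD, D -> AC; S -> SCB becomes S -> SE, E -> CB.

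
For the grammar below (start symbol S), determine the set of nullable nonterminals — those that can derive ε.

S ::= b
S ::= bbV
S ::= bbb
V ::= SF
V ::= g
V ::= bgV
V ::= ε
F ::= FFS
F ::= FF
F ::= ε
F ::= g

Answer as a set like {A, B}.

Directly nullable (have an ε-rule): {F, V}.
Not nullable: S — each has a terminal in every rule's right-hand side or depends on a non-nullable symbol.

{F, V}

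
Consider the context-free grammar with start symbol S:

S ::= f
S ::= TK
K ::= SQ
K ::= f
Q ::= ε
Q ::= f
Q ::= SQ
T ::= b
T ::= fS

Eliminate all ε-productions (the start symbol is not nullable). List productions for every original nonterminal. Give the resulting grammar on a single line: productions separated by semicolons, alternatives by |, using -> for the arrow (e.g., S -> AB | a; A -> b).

S -> f | TK; K -> S | f | SQ; Q -> S | f | SQ; T -> b | fS

Nullable set: {Q}.
K -> SQ: Q nullable, giving S | SQ.
Drop Q -> ε.
Q -> SQ: Q nullable, giving S | SQ.
Unchanged (no nullable symbols): S -> TK; S -> f; K -> f; Q -> f; T -> b; T -> fS.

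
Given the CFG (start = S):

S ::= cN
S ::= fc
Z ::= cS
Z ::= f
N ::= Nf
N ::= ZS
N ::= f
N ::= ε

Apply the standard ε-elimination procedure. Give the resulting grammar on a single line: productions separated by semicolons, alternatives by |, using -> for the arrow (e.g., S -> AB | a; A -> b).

Nullable set: {N}.
S -> cN: N nullable, giving c | cN.
Drop N -> ε.
N -> Nf: N nullable, giving Nf | f.
Unchanged (no nullable symbols): S -> fc; N -> ZS; N -> f; Z -> cS; Z -> f.

S -> c | cN | fc; N -> f | Nf | ZS; Z -> f | cS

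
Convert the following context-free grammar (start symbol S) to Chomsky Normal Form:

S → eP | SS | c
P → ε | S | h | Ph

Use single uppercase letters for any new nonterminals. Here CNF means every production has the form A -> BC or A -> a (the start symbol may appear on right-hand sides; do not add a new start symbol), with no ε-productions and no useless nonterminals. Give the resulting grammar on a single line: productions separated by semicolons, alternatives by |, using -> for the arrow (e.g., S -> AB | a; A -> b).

S -> c | e | BP | SS; A -> h; B -> e; P -> c | e | h | BP | PA | SS

Nullable: {P}; after ε-elimination: S -> c | e | SS | eP; P -> S | h | Ph.
After unit-elimination: S -> c | e | SS | eP; P -> c | e | h | Ph | SS | eP.
TERM: introduce B -> e, A -> h and substitute in every rule of length ≥2.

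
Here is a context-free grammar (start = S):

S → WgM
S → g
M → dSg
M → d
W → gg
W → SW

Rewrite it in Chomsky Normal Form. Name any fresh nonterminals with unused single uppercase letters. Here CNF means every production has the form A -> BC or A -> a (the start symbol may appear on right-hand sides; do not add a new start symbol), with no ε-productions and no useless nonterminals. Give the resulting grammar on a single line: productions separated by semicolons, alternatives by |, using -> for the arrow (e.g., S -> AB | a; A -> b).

S -> g | WD; A -> d; B -> g; C -> SB; D -> BM; M -> d | AC; W -> BB | SW

No ε-productions.
No unit productions to eliminate.
TERM: introduce A -> d, B -> g and substitute in every rule of length ≥2.
BIN: M -> ASB becomes M -> AC, C -> SB; S -> WBM becomes S -> WD, D -> BM.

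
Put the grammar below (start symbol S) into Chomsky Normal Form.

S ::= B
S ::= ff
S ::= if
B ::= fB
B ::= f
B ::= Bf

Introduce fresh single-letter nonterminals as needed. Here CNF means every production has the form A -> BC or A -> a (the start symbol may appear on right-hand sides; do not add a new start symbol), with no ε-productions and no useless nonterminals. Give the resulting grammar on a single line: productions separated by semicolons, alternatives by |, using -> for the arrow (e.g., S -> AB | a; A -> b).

No ε-productions.
After unit-elimination: S -> f | Bf | fB | ff | if; B -> f | Bf | fB.
TERM: introduce A -> f, C -> i and substitute in every rule of length ≥2.

S -> f | AA | AB | BA | CA; A -> f; B -> f | AB | BA; C -> i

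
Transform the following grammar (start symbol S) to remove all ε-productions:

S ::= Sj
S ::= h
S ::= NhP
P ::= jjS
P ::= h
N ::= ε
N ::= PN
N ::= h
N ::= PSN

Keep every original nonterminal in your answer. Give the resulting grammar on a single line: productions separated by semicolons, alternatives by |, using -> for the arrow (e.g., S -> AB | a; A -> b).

Nullable set: {N}.
S -> NhP: N nullable, giving NhP | hP.
Drop N -> ε.
N -> PN: N nullable, giving P | PN.
N -> PSN: N nullable, giving PS | PSN.
Unchanged (no nullable symbols): S -> Sj; S -> h; N -> h; P -> h; P -> jjS.

S -> h | Sj | hP | NhP; N -> P | h | PN | PS | PSN; P -> h | jjS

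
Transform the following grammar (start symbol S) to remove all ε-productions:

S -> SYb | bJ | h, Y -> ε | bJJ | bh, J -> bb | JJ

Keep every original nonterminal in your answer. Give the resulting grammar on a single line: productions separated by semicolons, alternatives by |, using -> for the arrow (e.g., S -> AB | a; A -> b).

S -> h | Sb | bJ | SYb; J -> JJ | bb; Y -> bh | bJJ

Nullable set: {Y}.
S -> SYb: Y nullable, giving SYb | Sb.
Drop Y -> ε.
Unchanged (no nullable symbols): S -> bJ; S -> h; J -> JJ; J -> bb; Y -> bJJ; Y -> bh.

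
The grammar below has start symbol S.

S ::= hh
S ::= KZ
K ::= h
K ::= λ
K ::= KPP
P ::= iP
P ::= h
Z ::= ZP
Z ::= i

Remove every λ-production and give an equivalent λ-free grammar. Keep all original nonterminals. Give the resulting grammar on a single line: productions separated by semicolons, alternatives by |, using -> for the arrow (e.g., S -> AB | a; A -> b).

S -> Z | KZ | hh; K -> h | PP | KPP; P -> h | iP; Z -> i | ZP

Nullable set: {K}.
S -> KZ: K nullable, giving KZ | Z.
Drop K -> λ.
K -> KPP: K nullable, giving KPP | PP.
Unchanged (no nullable symbols): S -> hh; K -> h; P -> h; P -> iP; Z -> ZP; Z -> i.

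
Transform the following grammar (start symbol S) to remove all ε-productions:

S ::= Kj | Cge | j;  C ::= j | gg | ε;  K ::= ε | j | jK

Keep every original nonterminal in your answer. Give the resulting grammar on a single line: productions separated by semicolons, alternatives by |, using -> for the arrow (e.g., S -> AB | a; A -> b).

S -> j | Kj | ge | Cge; C -> j | gg; K -> j | jK

Nullable set: {C, K}.
S -> Cge: C nullable, giving Cge | ge.
S -> Kj: K nullable, giving Kj | j.
Drop C -> ε.
Drop K -> ε.
K -> jK: K nullable, giving j | jK.
Unchanged (no nullable symbols): S -> j; C -> gg; C -> j; K -> j.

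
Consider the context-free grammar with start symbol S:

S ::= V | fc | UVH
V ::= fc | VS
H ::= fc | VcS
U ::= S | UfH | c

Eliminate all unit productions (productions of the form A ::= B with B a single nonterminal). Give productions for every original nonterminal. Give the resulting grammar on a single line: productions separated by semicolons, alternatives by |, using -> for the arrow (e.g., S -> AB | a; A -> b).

S -> VS | fc | UVH; H -> fc | VcS; U -> c | VS | fc | UVH | UfH; V -> VS | fc

Unit productions: S->V, U->S.
Unit pairs (A ⇒* B via units): (S,V), (U,S), (U,V).
S: inherits non-unit rules of {S, V} → UVH | VS | fc.
H: inherits non-unit rules of {H} → VcS | fc.
U: inherits non-unit rules of {S, U, V} → UVH | UfH | VS | c | fc.
V: inherits non-unit rules of {V} → VS | fc.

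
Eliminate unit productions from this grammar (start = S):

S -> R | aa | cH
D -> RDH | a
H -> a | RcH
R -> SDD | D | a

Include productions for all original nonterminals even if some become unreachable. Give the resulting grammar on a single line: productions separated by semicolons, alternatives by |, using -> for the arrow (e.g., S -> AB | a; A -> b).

Unit productions: R->D, S->R.
Unit pairs (A ⇒* B via units): (R,D), (S,D), (S,R).
S: inherits non-unit rules of {D, R, S} → RDH | SDD | a | aa | cH.
D: inherits non-unit rules of {D} → RDH | a.
H: inherits non-unit rules of {H} → RcH | a.
R: inherits non-unit rules of {D, R} → RDH | SDD | a.

S -> a | aa | cH | RDH | SDD; D -> a | RDH; H -> a | RcH; R -> a | RDH | SDD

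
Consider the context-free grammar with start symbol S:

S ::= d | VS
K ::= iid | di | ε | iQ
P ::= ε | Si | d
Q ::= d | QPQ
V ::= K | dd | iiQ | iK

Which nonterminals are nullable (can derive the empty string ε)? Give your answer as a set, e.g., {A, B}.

{K, P, V}

Directly nullable (have an ε-rule): {K, P}.
V is nullable via V -> K (every symbol on the right is already known nullable).
Not nullable: Q, S — each has a terminal in every rule's right-hand side or depends on a non-nullable symbol.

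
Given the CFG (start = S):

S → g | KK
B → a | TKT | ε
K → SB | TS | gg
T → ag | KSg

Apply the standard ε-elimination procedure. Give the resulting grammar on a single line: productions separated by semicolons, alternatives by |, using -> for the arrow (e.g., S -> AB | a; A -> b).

Nullable set: {B}.
Drop B -> ε.
K -> SB: B nullable, giving S | SB.
Unchanged (no nullable symbols): S -> KK; S -> g; B -> TKT; B -> a; K -> TS; K -> gg; T -> KSg; T -> ag.

S -> g | KK; B -> a | TKT; K -> S | SB | TS | gg; T -> ag | KSg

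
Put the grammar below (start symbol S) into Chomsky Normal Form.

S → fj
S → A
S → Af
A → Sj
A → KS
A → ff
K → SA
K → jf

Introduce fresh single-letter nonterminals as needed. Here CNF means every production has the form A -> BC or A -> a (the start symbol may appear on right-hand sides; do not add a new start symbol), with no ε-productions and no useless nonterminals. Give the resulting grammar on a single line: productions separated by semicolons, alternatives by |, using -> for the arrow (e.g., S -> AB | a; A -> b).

S -> AC | CB | CC | KS | SB; A -> CC | KS | SB; B -> j; C -> f; K -> BC | SA

No ε-productions.
After unit-elimination: S -> Af | KS | Sj | ff | fj; A -> KS | Sj | ff; K -> SA | jf.
TERM: introduce C -> f, B -> j and substitute in every rule of length ≥2.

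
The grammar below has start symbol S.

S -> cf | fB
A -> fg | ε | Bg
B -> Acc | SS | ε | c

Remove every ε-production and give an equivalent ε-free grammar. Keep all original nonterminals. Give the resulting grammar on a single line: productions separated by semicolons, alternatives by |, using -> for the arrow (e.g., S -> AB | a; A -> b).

S -> f | cf | fB; A -> g | Bg | fg; B -> c | SS | cc | Acc

Nullable set: {A, B}.
S -> fB: B nullable, giving f | fB.
Drop A -> ε.
A -> Bg: B nullable, giving Bg | g.
Drop B -> ε.
B -> Acc: A nullable, giving Acc | cc.
Unchanged (no nullable symbols): S -> cf; A -> fg; B -> SS; B -> c.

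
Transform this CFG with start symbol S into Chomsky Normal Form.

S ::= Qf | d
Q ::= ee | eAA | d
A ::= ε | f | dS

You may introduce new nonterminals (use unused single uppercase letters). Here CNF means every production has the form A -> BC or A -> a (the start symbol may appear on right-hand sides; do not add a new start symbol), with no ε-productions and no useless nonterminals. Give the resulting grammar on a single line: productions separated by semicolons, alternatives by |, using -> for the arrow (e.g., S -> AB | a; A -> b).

Nullable: {A}; after ε-elimination: S -> d | Qf; A -> f | dS; Q -> d | e | eA | ee | eAA.
No unit productions to eliminate.
TERM: introduce B -> d, C -> e, D -> f and substitute in every rule of length ≥2.
BIN: Q -> CAA becomes Q -> CE, E -> AA.

S -> d | QD; A -> f | BS; B -> d; C -> e; D -> f; E -> AA; Q -> d | e | CA | CC | CE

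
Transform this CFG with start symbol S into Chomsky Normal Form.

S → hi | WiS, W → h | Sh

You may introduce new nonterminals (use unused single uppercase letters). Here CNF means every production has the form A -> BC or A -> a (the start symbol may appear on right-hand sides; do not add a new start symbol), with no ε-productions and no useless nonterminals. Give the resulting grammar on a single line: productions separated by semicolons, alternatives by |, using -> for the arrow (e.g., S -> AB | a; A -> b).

S -> BA | WC; A -> i; B -> h; C -> AS; W -> h | SB

No ε-productions.
No unit productions to eliminate.
TERM: introduce B -> h, A -> i and substitute in every rule of length ≥2.
BIN: S -> WAS becomes S -> WC, C -> AS.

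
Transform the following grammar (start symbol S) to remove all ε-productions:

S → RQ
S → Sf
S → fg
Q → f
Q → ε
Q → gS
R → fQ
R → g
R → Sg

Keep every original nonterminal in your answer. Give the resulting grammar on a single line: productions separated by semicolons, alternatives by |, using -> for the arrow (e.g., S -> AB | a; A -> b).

Nullable set: {Q}.
S -> RQ: Q nullable, giving R | RQ.
Drop Q -> ε.
R -> fQ: Q nullable, giving f | fQ.
Unchanged (no nullable symbols): S -> Sf; S -> fg; Q -> f; Q -> gS; R -> Sg; R -> g.

S -> R | RQ | Sf | fg; Q -> f | gS; R -> f | g | Sg | fQ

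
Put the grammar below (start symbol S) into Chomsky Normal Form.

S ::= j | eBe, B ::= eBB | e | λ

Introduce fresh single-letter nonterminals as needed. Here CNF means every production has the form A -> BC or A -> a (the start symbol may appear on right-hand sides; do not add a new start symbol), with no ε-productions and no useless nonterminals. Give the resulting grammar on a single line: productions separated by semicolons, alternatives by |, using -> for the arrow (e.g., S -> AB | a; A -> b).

Nullable: {B}; after ε-elimination: S -> j | ee | eBe; B -> e | eB | eBB.
No unit productions to eliminate.
TERM: introduce A -> e and substitute in every rule of length ≥2.
BIN: B -> ABB becomes B -> AC, C -> BB; S -> ABA becomes S -> AD, D -> BA.

S -> j | AA | AD; A -> e; B -> e | AB | AC; C -> BB; D -> BA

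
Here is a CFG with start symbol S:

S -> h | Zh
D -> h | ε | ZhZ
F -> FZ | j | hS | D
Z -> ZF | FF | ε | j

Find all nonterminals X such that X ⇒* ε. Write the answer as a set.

Directly nullable (have an ε-rule): {D, Z}.
F is nullable via F -> D (every symbol on the right is already known nullable).
Not nullable: S — each has a terminal in every rule's right-hand side or depends on a non-nullable symbol.

{D, F, Z}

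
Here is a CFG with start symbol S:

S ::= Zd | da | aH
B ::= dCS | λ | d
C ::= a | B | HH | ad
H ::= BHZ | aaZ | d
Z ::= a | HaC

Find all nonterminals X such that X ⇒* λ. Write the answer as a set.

Directly nullable (have an ε-rule): {B}.
C is nullable via C -> B (every symbol on the right is already known nullable).
Not nullable: H, S, Z — each has a terminal in every rule's right-hand side or depends on a non-nullable symbol.

{B, C}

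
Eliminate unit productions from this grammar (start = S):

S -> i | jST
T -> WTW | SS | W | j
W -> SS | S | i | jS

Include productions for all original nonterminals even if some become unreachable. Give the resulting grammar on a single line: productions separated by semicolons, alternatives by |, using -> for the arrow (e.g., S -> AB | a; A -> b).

Unit productions: T->W, W->S.
Unit pairs (A ⇒* B via units): (T,S), (T,W), (W,S).
S: inherits non-unit rules of {S} → i | jST.
T: inherits non-unit rules of {S, T, W} → SS | WTW | i | j | jS | jST.
W: inherits non-unit rules of {S, W} → SS | i | jS | jST.

S -> i | jST; T -> i | j | SS | jS | WTW | jST; W -> i | SS | jS | jST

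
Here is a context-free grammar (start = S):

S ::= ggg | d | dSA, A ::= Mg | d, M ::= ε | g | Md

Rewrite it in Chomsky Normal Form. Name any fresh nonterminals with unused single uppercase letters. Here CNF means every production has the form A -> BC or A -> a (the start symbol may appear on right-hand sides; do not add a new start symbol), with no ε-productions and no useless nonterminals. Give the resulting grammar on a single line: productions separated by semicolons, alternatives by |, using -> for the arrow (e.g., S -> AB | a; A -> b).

S -> d | BD | CE; A -> d | g | MB; B -> g; C -> d; D -> BB; E -> SA; M -> d | g | MC

Nullable: {M}; after ε-elimination: S -> d | dSA | ggg; A -> d | g | Mg; M -> d | g | Md.
No unit productions to eliminate.
TERM: introduce C -> d, B -> g and substitute in every rule of length ≥2.
BIN: S -> BBB becomes S -> BD, D -> BB; S -> CSA becomes S -> CE, E -> SA.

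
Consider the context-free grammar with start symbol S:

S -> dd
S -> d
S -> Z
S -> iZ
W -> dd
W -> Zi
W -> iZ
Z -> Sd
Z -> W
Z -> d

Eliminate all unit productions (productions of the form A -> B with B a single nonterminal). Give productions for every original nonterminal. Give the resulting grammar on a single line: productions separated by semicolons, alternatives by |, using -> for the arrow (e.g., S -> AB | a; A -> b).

Unit productions: S->Z, Z->W.
Unit pairs (A ⇒* B via units): (S,W), (S,Z), (Z,W).
S: inherits non-unit rules of {S, W, Z} → Sd | Zi | d | dd | iZ.
W: inherits non-unit rules of {W} → Zi | dd | iZ.
Z: inherits non-unit rules of {W, Z} → Sd | Zi | d | dd | iZ.

S -> d | Sd | Zi | dd | iZ; W -> Zi | dd | iZ; Z -> d | Sd | Zi | dd | iZ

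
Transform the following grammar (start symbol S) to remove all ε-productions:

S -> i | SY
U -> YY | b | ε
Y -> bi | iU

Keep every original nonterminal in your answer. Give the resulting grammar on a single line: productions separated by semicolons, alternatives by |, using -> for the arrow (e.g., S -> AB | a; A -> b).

S -> i | SY; U -> b | YY; Y -> i | bi | iU

Nullable set: {U}.
Drop U -> ε.
Y -> iU: U nullable, giving i | iU.
Unchanged (no nullable symbols): S -> SY; S -> i; U -> YY; U -> b; Y -> bi.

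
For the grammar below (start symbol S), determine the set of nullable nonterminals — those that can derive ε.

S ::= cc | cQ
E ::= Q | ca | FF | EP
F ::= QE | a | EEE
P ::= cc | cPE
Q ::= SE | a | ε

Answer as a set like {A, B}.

Directly nullable (have an ε-rule): {Q}.
E is nullable via E -> Q (every symbol on the right is already known nullable).
F is nullable via F -> QE (every symbol on the right is already known nullable).
Not nullable: P, S — each has a terminal in every rule's right-hand side or depends on a non-nullable symbol.

{E, F, Q}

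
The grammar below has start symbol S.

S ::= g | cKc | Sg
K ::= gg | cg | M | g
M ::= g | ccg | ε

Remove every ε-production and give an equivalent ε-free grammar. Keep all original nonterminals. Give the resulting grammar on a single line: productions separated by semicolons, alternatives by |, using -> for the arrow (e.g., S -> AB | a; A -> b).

Nullable set: {K, M}.
S -> cKc: K nullable, giving cKc | cc.
K -> M: M nullable, giving M.
Drop M -> ε.
Unchanged (no nullable symbols): S -> Sg; S -> g; K -> cg; K -> g; K -> gg; M -> ccg; M -> g.

S -> g | Sg | cc | cKc; K -> M | g | cg | gg; M -> g | ccg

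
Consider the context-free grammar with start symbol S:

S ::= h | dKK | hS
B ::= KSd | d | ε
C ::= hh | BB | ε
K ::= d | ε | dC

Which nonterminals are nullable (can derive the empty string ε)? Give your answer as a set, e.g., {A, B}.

{B, C, K}

Directly nullable (have an ε-rule): {B, C, K}.
Not nullable: S — each has a terminal in every rule's right-hand side or depends on a non-nullable symbol.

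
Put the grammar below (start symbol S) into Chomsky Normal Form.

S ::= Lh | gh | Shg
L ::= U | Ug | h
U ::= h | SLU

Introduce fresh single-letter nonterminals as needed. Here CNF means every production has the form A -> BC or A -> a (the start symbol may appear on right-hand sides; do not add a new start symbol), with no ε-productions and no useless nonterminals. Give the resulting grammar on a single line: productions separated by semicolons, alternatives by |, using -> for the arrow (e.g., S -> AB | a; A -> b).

No ε-productions.
After unit-elimination: S -> Lh | gh | Shg; L -> h | Ug | SLU; U -> h | SLU.
TERM: introduce A -> g, B -> h and substitute in every rule of length ≥2.
BIN: L -> SLU becomes L -> SC, C -> LU; S -> SBA becomes S -> SD, D -> BA; U -> SLU becomes U -> SE, E -> LU.

S -> AB | LB | SD; A -> g; B -> h; C -> LU; D -> BA; E -> LU; L -> h | SC | UA; U -> h | SE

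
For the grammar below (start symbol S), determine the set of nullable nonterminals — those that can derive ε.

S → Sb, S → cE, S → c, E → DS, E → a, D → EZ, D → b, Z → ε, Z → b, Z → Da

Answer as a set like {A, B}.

Directly nullable (have an ε-rule): {Z}.
Not nullable: D, E, S — each has a terminal in every rule's right-hand side or depends on a non-nullable symbol.

{Z}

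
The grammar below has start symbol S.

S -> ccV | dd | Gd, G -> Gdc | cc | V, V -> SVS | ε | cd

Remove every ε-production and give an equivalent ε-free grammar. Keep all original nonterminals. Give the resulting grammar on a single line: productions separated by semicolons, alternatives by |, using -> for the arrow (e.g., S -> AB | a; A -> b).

Nullable set: {G, V}.
S -> Gd: G nullable, giving Gd | d.
S -> ccV: V nullable, giving cc | ccV.
G -> Gdc: G nullable, giving Gdc | dc.
G -> V: V nullable, giving V.
Drop V -> ε.
V -> SVS: V nullable, giving SS | SVS.
Unchanged (no nullable symbols): S -> dd; G -> cc; V -> cd.

S -> d | Gd | cc | dd | ccV; G -> V | cc | dc | Gdc; V -> SS | cd | SVS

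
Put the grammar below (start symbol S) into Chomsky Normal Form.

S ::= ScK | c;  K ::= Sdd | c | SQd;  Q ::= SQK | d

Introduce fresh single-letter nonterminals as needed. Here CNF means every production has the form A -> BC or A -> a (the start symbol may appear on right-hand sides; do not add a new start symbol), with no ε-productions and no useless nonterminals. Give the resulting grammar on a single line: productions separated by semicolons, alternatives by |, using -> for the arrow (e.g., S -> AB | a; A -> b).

S -> c | SF; A -> d; B -> c; C -> AA; D -> QA; E -> QK; F -> BK; K -> c | SC | SD; Q -> d | SE

No ε-productions.
No unit productions to eliminate.
TERM: introduce B -> c, A -> d and substitute in every rule of length ≥2.
BIN: K -> SAA becomes K -> SC, C -> AA; K -> SQA becomes K -> SD, D -> QA; Q -> SQK becomes Q -> SE, E -> QK; S -> SBK becomes S -> SF, F -> BK.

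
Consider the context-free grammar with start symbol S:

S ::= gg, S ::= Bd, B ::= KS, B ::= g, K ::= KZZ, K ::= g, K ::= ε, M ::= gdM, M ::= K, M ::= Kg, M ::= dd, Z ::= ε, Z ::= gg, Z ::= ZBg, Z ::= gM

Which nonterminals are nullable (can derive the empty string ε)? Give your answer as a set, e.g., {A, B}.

Directly nullable (have an ε-rule): {K, Z}.
M is nullable via M -> K (every symbol on the right is already known nullable).
Not nullable: B, S — each has a terminal in every rule's right-hand side or depends on a non-nullable symbol.

{K, M, Z}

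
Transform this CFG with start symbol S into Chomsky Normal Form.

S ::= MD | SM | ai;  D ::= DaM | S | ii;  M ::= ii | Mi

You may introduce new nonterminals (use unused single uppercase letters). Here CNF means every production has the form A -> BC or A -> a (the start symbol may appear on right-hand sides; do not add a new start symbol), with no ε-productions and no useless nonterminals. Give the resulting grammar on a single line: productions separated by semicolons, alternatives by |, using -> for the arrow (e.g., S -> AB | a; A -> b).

S -> AB | MD | SM; A -> a; B -> i; C -> AM; D -> AB | BB | DC | MD | SM; M -> BB | MB

No ε-productions.
After unit-elimination: S -> MD | SM | ai; D -> MD | SM | ai | ii | DaM; M -> Mi | ii.
TERM: introduce A -> a, B -> i and substitute in every rule of length ≥2.
BIN: D -> DAM becomes D -> DC, C -> AM.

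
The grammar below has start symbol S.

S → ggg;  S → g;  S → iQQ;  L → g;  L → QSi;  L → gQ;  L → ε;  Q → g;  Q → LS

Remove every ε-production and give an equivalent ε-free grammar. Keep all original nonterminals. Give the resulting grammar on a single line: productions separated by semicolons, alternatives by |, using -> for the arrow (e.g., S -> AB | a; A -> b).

S -> g | ggg | iQQ; L -> g | gQ | QSi; Q -> S | g | LS

Nullable set: {L}.
Drop L -> ε.
Q -> LS: L nullable, giving LS | S.
Unchanged (no nullable symbols): S -> g; S -> ggg; S -> iQQ; L -> QSi; L -> g; L -> gQ; Q -> g.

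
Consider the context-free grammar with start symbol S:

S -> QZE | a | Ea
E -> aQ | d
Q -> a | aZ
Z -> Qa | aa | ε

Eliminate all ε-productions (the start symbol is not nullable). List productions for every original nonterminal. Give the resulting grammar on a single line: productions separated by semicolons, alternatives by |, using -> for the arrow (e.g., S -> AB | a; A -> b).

S -> a | Ea | QE | QZE; E -> d | aQ; Q -> a | aZ; Z -> Qa | aa

Nullable set: {Z}.
S -> QZE: Z nullable, giving QE | QZE.
Q -> aZ: Z nullable, giving a | aZ.
Drop Z -> ε.
Unchanged (no nullable symbols): S -> Ea; S -> a; E -> aQ; E -> d; Q -> a; Z -> Qa; Z -> aa.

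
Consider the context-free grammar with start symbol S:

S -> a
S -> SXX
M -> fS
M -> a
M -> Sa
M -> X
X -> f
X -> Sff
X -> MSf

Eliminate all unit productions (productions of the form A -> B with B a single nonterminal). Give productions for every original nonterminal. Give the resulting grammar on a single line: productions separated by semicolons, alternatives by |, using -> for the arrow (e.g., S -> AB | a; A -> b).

Unit productions: M->X.
Unit pairs (A ⇒* B via units): (M,X).
S: inherits non-unit rules of {S} → SXX | a.
M: inherits non-unit rules of {M, X} → MSf | Sa | Sff | a | f | fS.
X: inherits non-unit rules of {X} → MSf | Sff | f.

S -> a | SXX; M -> a | f | Sa | fS | MSf | Sff; X -> f | MSf | Sff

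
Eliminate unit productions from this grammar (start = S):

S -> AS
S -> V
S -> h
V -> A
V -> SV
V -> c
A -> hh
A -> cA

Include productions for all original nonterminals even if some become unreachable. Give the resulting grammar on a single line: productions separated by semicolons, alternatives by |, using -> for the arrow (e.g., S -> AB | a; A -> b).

Unit productions: S->V, V->A.
Unit pairs (A ⇒* B via units): (S,A), (S,V), (V,A).
S: inherits non-unit rules of {A, S, V} → AS | SV | c | cA | h | hh.
A: inherits non-unit rules of {A} → cA | hh.
V: inherits non-unit rules of {A, V} → SV | c | cA | hh.

S -> c | h | AS | SV | cA | hh; A -> cA | hh; V -> c | SV | cA | hh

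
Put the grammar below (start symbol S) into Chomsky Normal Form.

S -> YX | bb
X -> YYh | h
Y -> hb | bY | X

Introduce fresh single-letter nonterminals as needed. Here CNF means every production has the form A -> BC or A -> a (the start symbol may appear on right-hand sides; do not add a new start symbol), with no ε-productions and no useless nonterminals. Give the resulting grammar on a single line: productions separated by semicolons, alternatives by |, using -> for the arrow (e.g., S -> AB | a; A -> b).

No ε-productions.
After unit-elimination: S -> YX | bb; X -> h | YYh; Y -> h | bY | hb | YYh.
TERM: introduce A -> b, B -> h and substitute in every rule of length ≥2.
BIN: X -> YYB becomes X -> YC, C -> YB; Y -> YYB becomes Y -> YD, D -> YB.

S -> AA | YX; A -> b; B -> h; C -> YB; D -> YB; X -> h | YC; Y -> h | AY | BA | YD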